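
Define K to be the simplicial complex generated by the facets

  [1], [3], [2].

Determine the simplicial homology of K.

H_0 ≅ Z^3.

Take the total order 1 < 2 < 3 on the vertex set. Then K (dimension 0) consists of the simplices:

  0-simplices (3): [1], [2], [3]

Hence C_0 ≅ Z^3.

From H_k ≅ ker(∂_k) / im(∂_{k+1}) we obtain:

  H_0: rank C_0 − rank ∂_1 = 3 − 0 = 3, and there is no ∂_1, so H_0 ≅ Z^3.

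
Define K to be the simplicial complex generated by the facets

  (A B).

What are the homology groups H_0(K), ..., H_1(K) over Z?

K has 2 vertices, 1 edge.
rank ∂_0 = 0, rank ∂_1 = 1 ⇒ b_0 = 2 − 0 − 1 = 1; all invariant factors of ∂_1 are 1 so no torsion. So H_0 ≅ Z.
rank ∂_1 = 1, rank ∂_2 = 0 ⇒ b_1 = 1 − 1 − 0 = 0. So H_1 ≅ 0.

H_0 ≅ Z,  H_1 = 0.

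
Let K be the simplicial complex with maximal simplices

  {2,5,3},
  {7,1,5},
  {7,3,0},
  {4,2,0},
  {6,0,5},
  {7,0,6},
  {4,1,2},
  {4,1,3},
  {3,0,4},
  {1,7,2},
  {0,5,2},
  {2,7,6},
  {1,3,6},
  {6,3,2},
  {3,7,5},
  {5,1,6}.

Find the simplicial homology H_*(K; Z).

Order the vertices as 0 < 1 < 2 < 3 < 4 < 5 < 6 < 7. Listing each simplex with vertices in this order, K has dimension 2 with simplices:

  0-simplices (8): [0], [1], [2], [3], [4], [5], [6], [7]
  1-simplices (24): (24 of them)
  2-simplices (16): [0,2,4], [0,2,5], [0,3,4], [0,3,7], [0,5,6], [0,6,7], [1,2,4], [1,2,7], [1,3,4], [1,3,6], [1,5,6], [1,5,7], [2,3,5], [2,3,6], [2,6,7], [3,5,7]

giving chain groups C_0 ≅ Z^8, C_1 ≅ Z^24, C_2 ≅ Z^16.

∂_1: C_1 → C_0 sends each edge [p,q] (with p < q) to q − p. For instance
  ∂[3,4] = [4] − [3].
The resulting 8×24 matrix has rank 7, and its Smith normal form has invariant factors (1,1,1,1,1,1,1).

∂_2: C_2 → C_1 sends each 2-simplex [p,q,r] to [q,r] − [p,r] + [p,q]. For instance
  ∂[2,6,7] = [6,7] − [2,7] + [2,6],
  ∂[0,3,4] = [3,4] − [0,4] + [0,3].
The 24×16 boundary matrix has rank 15 and Smith normal form diag(1,1,1,1,1,1,1,1,1,1,1,1,1,1,1).

Reading off H_k = ker ∂_k / im ∂_{k+1}:

  H_0: rank C_0 − rank ∂_1 = 8 − 7 = 1, and the invariant factors of ∂_1 are all 1, so H_0 = Z.
  H_1: rank ker ∂_1 − rank ∂_2 = (24 − 7) − 15 = 2, and the invariant factors of ∂_2 are all 1, so H_1 = Z^2.
  H_2: rank ker ∂_2 − rank ∂_3 = (16 − 15) − 0 = 1, and there is no ∂_3, so H_2 = Z.

As a check, the Euler characteristic is 8 − 24 + 16 = 0, which agrees with 1 − 2 + 1 = 0.

H_0 ≅ Z,  H_1 ≅ Z^2,  H_2 ≅ Z.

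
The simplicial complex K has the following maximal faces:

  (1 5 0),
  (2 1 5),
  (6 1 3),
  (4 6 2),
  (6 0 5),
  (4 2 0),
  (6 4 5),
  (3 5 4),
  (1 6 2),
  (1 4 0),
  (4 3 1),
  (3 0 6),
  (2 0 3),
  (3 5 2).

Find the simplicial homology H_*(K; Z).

Take the total order 0 < 1 < 2 < 3 < 4 < 5 < 6 on the vertex set. Then K (dimension 2) consists of the simplices:

  0-simplices (7): [0], [1], [2], [3], [4], [5], [6]
  1-simplices (21): [0,1], [0,2], [0,3], [0,4], [0,5], [0,6], [1,2], [1,3], [1,4], [1,5], [1,6], [2,3], [2,4], [2,5], [2,6], [3,4], [3,5], [3,6], [4,5], [4,6], [5,6]
  2-simplices (14): [0,1,4], [0,1,5], [0,2,3], [0,2,4], [0,3,6], [0,5,6], [1,2,5], [1,2,6], [1,3,4], [1,3,6], [2,3,5], [2,4,6], [3,4,5], [4,5,6]

giving chain groups C_0 ≅ Z^7, C_1 ≅ Z^21, C_2 ≅ Z^14.

The boundary map ∂_1: C_1 → C_0 maps an edge to its endpoints' difference, ∂[p,q] = q − p.
The 7×21 boundary matrix has rank 6 and Smith normal form diag(1,1,1,1,1,1).

The boundary map ∂_2: C_2 → C_1 maps a triangle to the signed sum of its edges. For instance
  ∂[0,3,6] = [3,6] − [0,6] + [0,3],
  ∂[0,1,5] = [1,5] − [0,5] + [0,1].
The resulting 21×14 matrix has rank 13, and its Smith normal form has invariant factors (1,1,1,1,1,1,1,1,1,1,1,1,1).

Reading off H_k = ker ∂_k / im ∂_{k+1}:

  H_0: rank C_0 − rank ∂_1 = 7 − 6 = 1, and the invariant factors of ∂_1 are all 1, so H_0 ≅ Z.
  H_1: rank ker ∂_1 − rank ∂_2 = (21 − 6) − 13 = 2, and the invariant factors of ∂_2 are all 1, so H_1 ≅ Z^2.
  H_2: rank ker ∂_2 − rank ∂_3 = (14 − 13) − 0 = 1, and there is no ∂_3, so H_2 ≅ Z.

H_0 ≅ Z,  H_1 ≅ Z^2,  H_2 ≅ Z.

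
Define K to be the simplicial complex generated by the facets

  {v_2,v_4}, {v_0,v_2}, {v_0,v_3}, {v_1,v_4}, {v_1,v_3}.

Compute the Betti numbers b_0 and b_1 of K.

b_0 = 1, b_1 = 1.

Order the vertices as v_0 < v_1 < v_2 < v_3 < v_4. Listing each simplex with vertices in this order, K has dimension 1 with simplices:

  0-simplices (5): [v_0], [v_1], [v_2], [v_3], [v_4]
  1-simplices (5): [v_0,v_2], [v_0,v_3], [v_1,v_3], [v_1,v_4], [v_2,v_4]

so the chain groups are C_0 ≅ Z^5, C_1 ≅ Z^5.

∂_1: C_1 → C_0 is given by ∂[p,q] = [q] − [p]. For instance
  ∂[v_1,v_3] = [v_3] − [v_1].
This gives a 5×5 integer matrix of rank 4; reducing to Smith normal form yields diagonal entries (1,1,1,1).

Now H_k = ker ∂_k / im ∂_{k+1}, so:

  H_0: rank C_0 − rank ∂_1 = 5 − 4 = 1, and the invariant factors of ∂_1 are all 1, so H_0 = Z.
  H_1: rank ker ∂_1 − rank ∂_2 = (5 − 4) − 0 = 1, and there is no ∂_2, so H_1 = Z.

As a check, the Euler characteristic is 5 − 5 = 0, which agrees with 1 − 1 = 0.
(K is a triangulation of the circle S^1.)

Hence the Betti numbers are b_0 = 1, b_1 = 1.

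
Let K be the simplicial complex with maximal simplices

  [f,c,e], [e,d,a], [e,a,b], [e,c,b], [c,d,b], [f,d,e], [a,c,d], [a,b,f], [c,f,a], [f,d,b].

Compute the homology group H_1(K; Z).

Order the vertices as a < b < c < d < e < f. Listing each simplex with vertices in this order, K has dimension 2 with simplices:

  0-simplices (6): a, b, c, d, e, f
  1-simplices (15): ab, ac, ad, ae, af, bc, bd, be, bf, cd, ce, cf, de, df, ef
  2-simplices (10): abe, abf, acd, acf, ade, bcd, bce, bdf, cef, def

giving chain groups C_0 ≅ Z^6, C_1 ≅ Z^15, C_2 ≅ Z^10.

Boundary ∂_1: C_1 → C_0 maps an edge to its endpoints' difference, ∂[p,q] = q − p. For instance
  ∂bc = c − b.
The resulting 6×15 matrix has rank 5, and its Smith normal form has invariant factors (1,1,1,1,1).

The boundary map ∂_2: C_2 → C_1 sends each 2-simplex [p,q,r] to [q,r] − [p,r] + [p,q]. For instance
  ∂def = ef − df + de,
  ∂bdf = df − bf + bd.
This gives a 15×10 integer matrix of rank 10; reducing to Smith normal form yields diagonal entries (1,1,1,1,1,1,1,1,1,2).

From H_k ≅ ker(∂_k) / im(∂_{k+1}) we obtain:

  H_1: rank ker ∂_1 − rank ∂_2 = (15 − 5) − 10 = 0, and ∂_2 has invariant factor 2 > 1, so H_1 ≅ Z/2.

H_1 = Z/2.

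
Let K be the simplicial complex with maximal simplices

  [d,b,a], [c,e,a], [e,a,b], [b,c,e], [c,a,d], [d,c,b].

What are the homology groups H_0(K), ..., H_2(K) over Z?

Fix the vertex order a < b < c < d < e and write every simplex with vertices in increasing order. Then dim K = 2 and the simplices of K are:

  0-simplices (5): a, b, c, d, e
  1-simplices (9): ab, ac, ad, ae, bc, bd, be, cd, ce
  2-simplices (6): abd, abe, acd, ace, bcd, bce

giving chain groups C_0 ≅ Z^5, C_1 ≅ Z^9, C_2 ≅ Z^6.

Boundary ∂_1: C_1 → C_0 maps an edge to its endpoints' difference, ∂[p,q] = q − p.
This gives a 5×9 integer matrix of rank 4; reducing to Smith normal form yields diagonal entries (1,1,1,1).

∂_2: C_2 → C_1 sends each 2-simplex [p,q,r] to [q,r] − [p,r] + [p,q]. For instance
  ∂acd = cd − ad + ac,
  ∂bcd = cd − bd + bc.
The resulting 9×6 matrix has rank 5, and its Smith normal form has invariant factors (1,1,1,1,1).

Computing H_k = (kernel of ∂_k) / (image of ∂_{k+1}):

  H_0: rank C_0 − rank ∂_1 = 5 − 4 = 1, and the invariant factors of ∂_1 are all 1, so H_0 = Z.
  H_1: rank ker ∂_1 − rank ∂_2 = (9 − 4) − 5 = 0, and the invariant factors of ∂_2 are all 1, so H_1 = 0.
  H_2: rank ker ∂_2 − rank ∂_3 = (6 − 5) − 0 = 1, and there is no ∂_3, so H_2 = Z.

As a check, the Euler characteristic is 5 − 9 + 6 = 2, which agrees with 1 − 0 + 1 = 2.

H_0 = Z,  H_1 = 0,  H_2 = Z.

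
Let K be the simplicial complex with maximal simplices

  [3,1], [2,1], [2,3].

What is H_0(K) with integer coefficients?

H_0 ≅ Z.

Take the total order 1 < 2 < 3 on the vertex set. Then K (dimension 1) consists of the simplices:

  0-simplices (3): [1], [2], [3]
  1-simplices (3): [1,2], [1,3], [2,3]

so the chain groups are C_0 ≅ Z^3, C_1 ≅ Z^3.

The boundary map ∂_1: C_1 → C_0 is given by ∂[p,q] = [q] − [p]. For instance
  ∂[2,3] = [3] − [2].
As a 3×3 matrix over Z this has rank 2, with invariant factors (1,1).

Reading off H_k = ker ∂_k / im ∂_{k+1}:

  H_0: rank C_0 − rank ∂_1 = 3 − 2 = 1, and the invariant factors of ∂_1 are all 1, so H_0 = Z.

(K is a triangulation of the circle S^1.)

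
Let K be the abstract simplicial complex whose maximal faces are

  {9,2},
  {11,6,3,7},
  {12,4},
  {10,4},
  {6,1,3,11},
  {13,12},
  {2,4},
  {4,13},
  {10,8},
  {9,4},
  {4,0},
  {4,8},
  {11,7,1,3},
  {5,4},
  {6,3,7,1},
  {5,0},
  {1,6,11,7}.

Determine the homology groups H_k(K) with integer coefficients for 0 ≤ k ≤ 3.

H_0 ≅ Z^2,  H_1 ≅ Z^4,  H_2 = 0,  H_3 ≅ Z.

K has 14 vertices, 22 edges, 10 triangles, 5 3-simplices.
rank ∂_0 = 0, rank ∂_1 = 12 ⇒ b_0 = 14 − 0 − 12 = 2; all invariant factors of ∂_1 are 1 so no torsion. So H_0 = Z^2.
rank ∂_1 = 12, rank ∂_2 = 6 ⇒ b_1 = 22 − 12 − 6 = 4; all invariant factors of ∂_2 are 1 so no torsion. So H_1 = Z^4.
rank ∂_2 = 6, rank ∂_3 = 4 ⇒ b_2 = 10 − 6 − 4 = 0; all invariant factors of ∂_3 are 1 so no torsion. So H_2 = 0.
rank ∂_3 = 4, rank ∂_4 = 0 ⇒ b_3 = 5 − 4 − 0 = 1. So H_3 = Z.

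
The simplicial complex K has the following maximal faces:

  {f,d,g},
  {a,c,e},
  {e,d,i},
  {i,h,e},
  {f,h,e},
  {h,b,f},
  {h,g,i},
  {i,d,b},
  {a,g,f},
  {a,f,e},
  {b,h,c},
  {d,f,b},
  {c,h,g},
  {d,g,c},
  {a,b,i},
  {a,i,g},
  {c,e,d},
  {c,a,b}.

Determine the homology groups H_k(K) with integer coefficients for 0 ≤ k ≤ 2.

K has 9 vertices, 27 edges, 18 triangles.
rank ∂_0 = 0, rank ∂_1 = 8 ⇒ b_0 = 9 − 0 − 8 = 1; all invariant factors of ∂_1 are 1 so no torsion. So H_0 = Z.
rank ∂_1 = 8, rank ∂_2 = 17 ⇒ b_1 = 27 − 8 − 17 = 2; all invariant factors of ∂_2 are 1 so no torsion. So H_1 = Z^2.
rank ∂_2 = 17, rank ∂_3 = 0 ⇒ b_2 = 18 − 17 − 0 = 1. So H_2 = Z.

H_0 ≅ Z,  H_1 ≅ Z^2,  H_2 ≅ Z.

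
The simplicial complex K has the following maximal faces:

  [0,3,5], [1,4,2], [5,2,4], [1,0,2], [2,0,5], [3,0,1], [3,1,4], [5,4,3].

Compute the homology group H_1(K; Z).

H_1 ≅ 0.

Order the vertices as 0 < 1 < 2 < 3 < 4 < 5. Listing each simplex with vertices in this order, K has dimension 2 with simplices:

  0-simplices (6): [0], [1], [2], [3], [4], [5]
  1-simplices (12): [0,1], [0,2], [0,3], [0,5], [1,2], [1,3], [1,4], [2,4], [2,5], [3,4], [3,5], [4,5]
  2-simplices (8): [0,1,2], [0,1,3], [0,2,5], [0,3,5], [1,2,4], [1,3,4], [2,4,5], [3,4,5]

giving chain groups C_0 ≅ Z^6, C_1 ≅ Z^12, C_2 ≅ Z^8.

Boundary ∂_1: C_1 → C_0 sends each edge [p,q] (with p < q) to q − p. For instance
  ∂[2,4] = [4] − [2].
As a 6×12 matrix over Z this has rank 5, with invariant factors (1,1,1,1,1).

Boundary ∂_2: C_2 → C_1 sends each 2-simplex [p,q,r] to [q,r] − [p,r] + [p,q]. For instance
  ∂[0,2,5] = [2,5] − [0,5] + [0,2],
  ∂[0,1,3] = [1,3] − [0,3] + [0,1].
The resulting 12×8 matrix has rank 7, and its Smith normal form has invariant factors (1,1,1,1,1,1,1).

Computing H_k = (kernel of ∂_k) / (image of ∂_{k+1}):

  H_1: rank ker ∂_1 − rank ∂_2 = (12 − 5) − 7 = 0, and the invariant factors of ∂_2 are all 1, so H_1 ≅ 0.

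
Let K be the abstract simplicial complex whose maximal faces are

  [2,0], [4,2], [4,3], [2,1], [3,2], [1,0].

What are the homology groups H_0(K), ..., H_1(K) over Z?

We work with the vertex ordering 0 < 1 < 2 < 3 < 4. The simplices of K, each written with vertices in increasing order, are:

  0-simplices (5): [0], [1], [2], [3], [4]
  1-simplices (6): [0,1], [0,2], [1,2], [2,3], [2,4], [3,4]

Hence C_0 ≅ Z^5, C_1 ≅ Z^6.

The boundary map ∂_1: C_1 → C_0 sends each edge [p,q] (with p < q) to q − p. For instance
  ∂[1,2] = [2] − [1].
The resulting 5×6 matrix has rank 4, and its Smith normal form has invariant factors (1,1,1,1).

Computing H_k = (kernel of ∂_k) / (image of ∂_{k+1}):

  H_0: rank C_0 − rank ∂_1 = 5 − 4 = 1, and the invariant factors of ∂_1 are all 1, so H_0 ≅ Z.
  H_1: rank ker ∂_1 − rank ∂_2 = (6 − 4) − 0 = 2, and there is no ∂_2, so H_1 ≅ Z^2.

H_0 = Z,  H_1 = Z^2.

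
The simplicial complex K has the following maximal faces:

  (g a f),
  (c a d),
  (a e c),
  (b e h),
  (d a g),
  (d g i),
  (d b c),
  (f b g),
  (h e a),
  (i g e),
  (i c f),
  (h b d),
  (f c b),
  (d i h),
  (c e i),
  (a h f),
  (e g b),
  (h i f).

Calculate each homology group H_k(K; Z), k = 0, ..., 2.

Order the vertices as a < b < c < d < e < f < g < h < i. Listing each simplex with vertices in this order, K has dimension 2 with simplices:

  0-simplices (9): a, b, c, d, e, f, g, h, i
  1-simplices (27): ac, ad, ae, af, ag, ah, bc, bd, be, bf, bg, bh, cd, ce, cf, ci, dg, dh, di, eg, eh, ei, fg, fh, fi, gi, hi
  2-simplices (18): acd, ace, adg, aeh, afg, afh, bcd, bcf, bdh, beg, beh, bfg, cei, cfi, dgi, dhi, egi, fhi

so the chain groups are C_0 ≅ Z^9, C_1 ≅ Z^27, C_2 ≅ Z^18.

∂_1: C_1 → C_0 maps an edge to its endpoints' difference, ∂[p,q] = q − p. For instance
  ∂cf = f − c.
This gives a 9×27 integer matrix of rank 8; reducing to Smith normal form yields diagonal entries (1,1,1,1,1,1,1,1).

The boundary map ∂_2: C_2 → C_1 maps a triangle to the signed sum of its edges. For instance
  ∂bfg = fg − bg + bf,
  ∂bcd = cd − bd + bc.
The resulting 27×18 matrix has rank 17, and its Smith normal form has invariant factors (1,1,1,1,1,1,1,1,1,1,1,1,1,1,1,1,1).

Now H_k = ker ∂_k / im ∂_{k+1}, so:

  H_0: rank C_0 − rank ∂_1 = 9 − 8 = 1, and the invariant factors of ∂_1 are all 1, so H_0 = Z.
  H_1: rank ker ∂_1 − rank ∂_2 = (27 − 8) − 17 = 2, and the invariant factors of ∂_2 are all 1, so H_1 = Z^2.
  H_2: rank ker ∂_2 − rank ∂_3 = (18 − 17) − 0 = 1, and there is no ∂_3, so H_2 = Z.

As a check, the Euler characteristic is 9 − 27 + 18 = 0, which agrees with 1 − 2 + 1 = 0.
(K is a triangulation of the torus T^2.)

H_0 ≅ Z,  H_1 ≅ Z^2,  H_2 ≅ Z.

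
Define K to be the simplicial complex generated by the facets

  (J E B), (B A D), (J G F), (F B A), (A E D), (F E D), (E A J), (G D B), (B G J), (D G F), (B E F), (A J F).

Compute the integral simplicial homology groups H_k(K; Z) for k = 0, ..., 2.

H_0 ≅ Z,  H_1 ≅ Z_2,  H_2 = 0.

Order the vertices as A < B < D < E < F < G < J. Listing each simplex with vertices in this order, K has dimension 2 with simplices:

  0-simplices (7): A, B, D, E, F, G, J
  1-simplices (18): AB, AD, AE, AF, AJ, BD, BE, BF, BG, BJ, DE, DF, DG, EF, EJ, FG, FJ, GJ
  2-simplices (12): ABD, ABF, ADE, AEJ, AFJ, BDG, BEF, BEJ, BGJ, DEF, DFG, FGJ

so the chain groups are C_0 ≅ Z^7, C_1 ≅ Z^18, C_2 ≅ Z^12.

Boundary ∂_1: C_1 → C_0 maps an edge to its endpoints' difference, ∂[p,q] = q − p. For instance
  ∂DG = G − D.
The resulting 7×18 matrix has rank 6, and its Smith normal form has invariant factors (1,1,1,1,1,1).

Boundary ∂_2: C_2 → C_1 sends each 2-simplex [p,q,r] to [q,r] − [p,r] + [p,q]. For instance
  ∂DEF = EF − DF + DE,
  ∂BEJ = EJ − BJ + BE.
The resulting 18×12 matrix has rank 12, and its Smith normal form has invariant factors (1,1,1,1,1,1,1,1,1,1,1,2).

From H_k ≅ ker(∂_k) / im(∂_{k+1}) we obtain:

  H_0: rank C_0 − rank ∂_1 = 7 − 6 = 1, and the invariant factors of ∂_1 are all 1, so H_0 = Z.
  H_1: rank ker ∂_1 − rank ∂_2 = (18 − 6) − 12 = 0, and ∂_2 has invariant factor 2 > 1, so H_1 = Z_2.
  H_2: rank ker ∂_2 − rank ∂_3 = (12 − 12) − 0 = 0, and there is no ∂_3, so H_2 = 0.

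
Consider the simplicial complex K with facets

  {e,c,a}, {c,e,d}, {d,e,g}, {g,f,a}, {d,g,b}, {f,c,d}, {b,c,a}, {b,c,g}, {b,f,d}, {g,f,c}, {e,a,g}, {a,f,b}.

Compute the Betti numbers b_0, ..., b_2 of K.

b_0 = 1, b_1 = 0, b_2 = 0.

We work with the vertex ordering a < b < c < d < e < f < g. The simplices of K, each written with vertices in increasing order, are:

  0-simplices (7): a, b, c, d, e, f, g
  1-simplices (18): ab, ac, ae, af, ag, bc, bd, bf, bg, cd, ce, cf, cg, de, df, dg, eg, fg
  2-simplices (12): abc, abf, ace, aeg, afg, bcg, bdf, bdg, cde, cdf, cfg, deg

giving chain groups C_0 ≅ Z^7, C_1 ≅ Z^18, C_2 ≅ Z^12.

The boundary map ∂_1: C_1 → C_0 is given by ∂[p,q] = [q] − [p]. For instance
  ∂bd = d − b.
The resulting 7×18 matrix has rank 6, and its Smith normal form has invariant factors (1,1,1,1,1,1).

∂_2: C_2 → C_1 maps a triangle to the signed sum of its edges. For instance
  ∂aeg = eg − ag + ae,
  ∂abf = bf − af + ab.
The resulting 18×12 matrix has rank 12, and its Smith normal form has invariant factors (1,1,1,1,1,1,1,1,1,1,1,2).

Reading off H_k = ker ∂_k / im ∂_{k+1}:

  H_0: rank C_0 − rank ∂_1 = 7 − 6 = 1, and the invariant factors of ∂_1 are all 1, so H_0 = Z.
  H_1: rank ker ∂_1 − rank ∂_2 = (18 − 6) − 12 = 0, and ∂_2 has invariant factor 2 > 1, so H_1 = Z_2.
  H_2: rank ker ∂_2 − rank ∂_3 = (12 − 12) − 0 = 0, and there is no ∂_3, so H_2 = 0.

As a check, the Euler characteristic is 7 − 18 + 12 = 1, which agrees with 1 − 0 + 0 = 1.

Hence the Betti numbers are b_0 = 1, b_1 = 0, b_2 = 0.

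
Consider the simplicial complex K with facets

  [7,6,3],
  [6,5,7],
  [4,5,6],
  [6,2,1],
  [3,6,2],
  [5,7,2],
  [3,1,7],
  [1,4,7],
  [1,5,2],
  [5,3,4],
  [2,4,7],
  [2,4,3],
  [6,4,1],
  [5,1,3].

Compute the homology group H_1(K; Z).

Fix the vertex order 1 < 2 < 3 < 4 < 5 < 6 < 7 and write every simplex with vertices in increasing order. Then dim K = 2 and the simplices of K are:

  0-simplices (7): [1], [2], [3], [4], [5], [6], [7]
  1-simplices (21): [1,2], [1,3], [1,4], [1,5], [1,6], [1,7], [2,3], [2,4], [2,5], [2,6], [2,7], [3,4], [3,5], [3,6], [3,7], [4,5], [4,6], [4,7], [5,6], [5,7], [6,7]
  2-simplices (14): [1,2,5], [1,2,6], [1,3,5], [1,3,7], [1,4,6], [1,4,7], [2,3,4], [2,3,6], [2,4,7], [2,5,7], [3,4,5], [3,6,7], [4,5,6], [5,6,7]

giving chain groups C_0 ≅ Z^7, C_1 ≅ Z^21, C_2 ≅ Z^14.

∂_1: C_1 → C_0 sends each edge [p,q] (with p < q) to q − p. For instance
  ∂[2,3] = [3] − [2].
This gives a 7×21 integer matrix of rank 6; reducing to Smith normal form yields diagonal entries (1,1,1,1,1,1).

Boundary ∂_2: C_2 → C_1 acts by ∂[p,q,r] = [q,r] − [p,r] + [p,q]. For instance
  ∂[3,4,5] = [4,5] − [3,5] + [3,4],
  ∂[5,6,7] = [6,7] − [5,7] + [5,6].
As a 21×14 matrix over Z this has rank 13, with invariant factors (1,1,1,1,1,1,1,1,1,1,1,1,1).

Computing H_k = (kernel of ∂_k) / (image of ∂_{k+1}):

  H_1: rank ker ∂_1 − rank ∂_2 = (21 − 6) − 13 = 2, and the invariant factors of ∂_2 are all 1, so H_1 = Z^2.

(K is a triangulation of the torus T^2.)

H_1 ≅ Z^2.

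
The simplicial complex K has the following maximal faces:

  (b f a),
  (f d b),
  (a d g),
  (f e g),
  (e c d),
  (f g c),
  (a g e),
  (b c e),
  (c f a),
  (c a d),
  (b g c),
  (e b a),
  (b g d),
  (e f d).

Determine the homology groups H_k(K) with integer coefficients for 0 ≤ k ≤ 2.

Take the total order a < b < c < d < e < f < g on the vertex set. Then K (dimension 2) consists of the simplices:

  0-simplices (7): a, b, c, d, e, f, g
  1-simplices (21): ab, ac, ad, ae, af, ag, bc, bd, be, bf, bg, cd, ce, cf, cg, de, df, dg, ef, eg, fg
  2-simplices (14): abe, abf, acd, acf, adg, aeg, bce, bcg, bdf, bdg, cde, cfg, def, efg

giving chain groups C_0 ≅ Z^7, C_1 ≅ Z^21, C_2 ≅ Z^14.

Boundary ∂_1: C_1 → C_0 sends each edge [p,q] (with p < q) to q − p. For instance
  ∂bf = f − b.
The resulting 7×21 matrix has rank 6, and its Smith normal form has invariant factors (1,1,1,1,1,1).

The boundary map ∂_2: C_2 → C_1 sends each 2-simplex [p,q,r] to [q,r] − [p,r] + [p,q]. For instance
  ∂cfg = fg − cg + cf,
  ∂bdf = df − bf + bd.
This gives a 21×14 integer matrix of rank 13; reducing to Smith normal form yields diagonal entries (1,1,1,1,1,1,1,1,1,1,1,1,1).

From H_k ≅ ker(∂_k) / im(∂_{k+1}) we obtain:

  H_0: rank C_0 − rank ∂_1 = 7 − 6 = 1, and the invariant factors of ∂_1 are all 1, so H_0 = Z.
  H_1: rank ker ∂_1 − rank ∂_2 = (21 − 6) − 13 = 2, and the invariant factors of ∂_2 are all 1, so H_1 = Z^2.
  H_2: rank ker ∂_2 − rank ∂_3 = (14 − 13) − 0 = 1, and there is no ∂_3, so H_2 = Z.

H_0 ≅ Z,  H_1 ≅ Z^2,  H_2 ≅ Z.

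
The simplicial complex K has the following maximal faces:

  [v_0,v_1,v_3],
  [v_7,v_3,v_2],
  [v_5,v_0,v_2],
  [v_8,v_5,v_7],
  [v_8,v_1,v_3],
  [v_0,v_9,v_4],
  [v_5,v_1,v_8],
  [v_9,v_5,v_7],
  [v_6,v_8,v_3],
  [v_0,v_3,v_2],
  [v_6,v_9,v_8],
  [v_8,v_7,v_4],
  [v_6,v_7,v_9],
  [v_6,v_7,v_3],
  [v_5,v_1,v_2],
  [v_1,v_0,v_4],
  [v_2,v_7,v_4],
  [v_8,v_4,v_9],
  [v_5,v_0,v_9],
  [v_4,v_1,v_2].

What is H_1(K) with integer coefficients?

K has 10 vertices, 30 edges, 20 triangles.
rank ∂_1 = 9, rank ∂_2 = 20 ⇒ b_1 = 30 − 9 − 20 = 1; ∂_2 has invariant factor(s) [2] giving torsion. So H_1 = Z ⊕ Z/2.

H_1 ≅ Z ⊕ Z/2.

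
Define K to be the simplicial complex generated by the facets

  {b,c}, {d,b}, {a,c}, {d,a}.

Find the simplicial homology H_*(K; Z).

K has 4 vertices, 4 edges.
rank ∂_0 = 0, rank ∂_1 = 3 ⇒ b_0 = 4 − 0 − 3 = 1; all invariant factors of ∂_1 are 1 so no torsion. So H_0 = Z.
rank ∂_1 = 3, rank ∂_2 = 0 ⇒ b_1 = 4 − 3 − 0 = 1. So H_1 = Z.

H_0 ≅ Z,  H_1 ≅ Z.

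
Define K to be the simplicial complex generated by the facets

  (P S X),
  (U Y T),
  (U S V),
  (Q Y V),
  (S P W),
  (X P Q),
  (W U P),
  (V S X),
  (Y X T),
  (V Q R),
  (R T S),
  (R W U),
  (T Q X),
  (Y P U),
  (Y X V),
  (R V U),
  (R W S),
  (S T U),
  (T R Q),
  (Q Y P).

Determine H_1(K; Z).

H_1 ≅ Z ⊕ Z/2Z.

Order the vertices as P < Q < R < S < T < U < V < W < X < Y. Listing each simplex with vertices in this order, K has dimension 2 with simplices:

  0-simplices (10): P, Q, R, S, T, U, V, W, X, Y
  1-simplices (30): PQ, PS, PU, PW, PX, PY, QR, QT, QV, QX, QY, RS, RT, RU, RV, RW, ST, SU, SV, SW, SX, TU, TX, TY, UV, UW, UY, VX, VY, XY
  2-simplices (20): PQX, PQY, PSW, PSX, PUW, PUY, QRT, QRV, QTX, QVY, RST, RSW, RUV, RUW, STU, SUV, SVX, TUY, TXY, VXY

giving chain groups C_0 ≅ Z^10, C_1 ≅ Z^30, C_2 ≅ Z^20.

Boundary ∂_1: C_1 → C_0 is given by ∂[p,q] = [q] − [p]. For instance
  ∂RT = T − R.
The 10×30 boundary matrix has rank 9 and Smith normal form diag(1,1,1,1,1,1,1,1,1).

The boundary map ∂_2: C_2 → C_1 acts by ∂[p,q,r] = [q,r] − [p,r] + [p,q]. For instance
  ∂PQY = QY − PY + PQ,
  ∂TXY = XY − TY + TX.
This gives a 30×20 integer matrix of rank 20; reducing to Smith normal form yields diagonal entries (1,1,1,1,1,1,1,1,1,1,1,1,1,1,1,1,1,1,1,2).

Reading off H_k = ker ∂_k / im ∂_{k+1}:

  H_1: rank ker ∂_1 − rank ∂_2 = (30 − 9) − 20 = 1, and ∂_2 has invariant factor 2 > 1, so H_1 = Z ⊕ Z/2Z.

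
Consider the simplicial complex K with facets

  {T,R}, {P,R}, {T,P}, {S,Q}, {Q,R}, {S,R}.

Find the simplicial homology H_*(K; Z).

Take the total order P < Q < R < S < T on the vertex set. Then K (dimension 1) consists of the simplices:

  0-simplices (5): P, Q, R, S, T
  1-simplices (6): PR, PT, QR, QS, RS, RT

giving chain groups C_0 ≅ Z^5, C_1 ≅ Z^6.

The boundary map ∂_1: C_1 → C_0 maps an edge to its endpoints' difference, ∂[p,q] = q − p. For instance
  ∂QR = R − Q.
The resulting 5×6 matrix has rank 4, and its Smith normal form has invariant factors (1,1,1,1).

Computing H_k = (kernel of ∂_k) / (image of ∂_{k+1}):

  H_0: rank C_0 − rank ∂_1 = 5 − 4 = 1, and the invariant factors of ∂_1 are all 1, so H_0 = Z.
  H_1: rank ker ∂_1 − rank ∂_2 = (6 − 4) − 0 = 2, and there is no ∂_2, so H_1 = Z^2.

As a check, the Euler characteristic is 5 − 6 = -1, which agrees with 1 − 2 = -1.
(K is a triangulation of a wedge of 2 circles.)

H_0 = Z,  H_1 = Z^2.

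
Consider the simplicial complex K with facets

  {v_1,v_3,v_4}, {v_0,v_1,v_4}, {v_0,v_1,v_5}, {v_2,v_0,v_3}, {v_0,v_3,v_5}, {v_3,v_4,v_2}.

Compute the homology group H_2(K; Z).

We work with the vertex ordering v_0 < v_1 < v_2 < v_3 < v_4 < v_5. The simplices of K, each written with vertices in increasing order, are:

  0-simplices (6): [v_0], [v_1], [v_2], [v_3], [v_4], [v_5]
  1-simplices (12): [v_0,v_1], [v_0,v_2], [v_0,v_3], [v_0,v_4], [v_0,v_5], [v_1,v_3], [v_1,v_4], [v_1,v_5], [v_2,v_3], [v_2,v_4], [v_3,v_4], [v_3,v_5]
  2-simplices (6): [v_0,v_1,v_4], [v_0,v_1,v_5], [v_0,v_2,v_3], [v_0,v_3,v_5], [v_1,v_3,v_4], [v_2,v_3,v_4]

giving chain groups C_0 ≅ Z^6, C_1 ≅ Z^12, C_2 ≅ Z^6.

∂_1: C_1 → C_0 maps an edge to its endpoints' difference, ∂[p,q] = q − p. For instance
  ∂[v_1,v_3] = [v_3] − [v_1].
As a 6×12 matrix over Z this has rank 5, with invariant factors (1,1,1,1,1).

Boundary ∂_2: C_2 → C_1 acts by ∂[p,q,r] = [q,r] − [p,r] + [p,q]. For instance
  ∂[v_1,v_3,v_4] = [v_3,v_4] − [v_1,v_4] + [v_1,v_3],
  ∂[v_0,v_3,v_5] = [v_3,v_5] − [v_0,v_5] + [v_0,v_3].
The resulting 12×6 matrix has rank 6, and its Smith normal form has invariant factors (1,1,1,1,1,1).

From H_k ≅ ker(∂_k) / im(∂_{k+1}) we obtain:

  H_2: rank ker ∂_2 − rank ∂_3 = (6 − 6) − 0 = 0, and there is no ∂_3, so H_2 = 0.

(K is a triangulation of the cylinder S^1 x I.)

H_2 ≅ 0.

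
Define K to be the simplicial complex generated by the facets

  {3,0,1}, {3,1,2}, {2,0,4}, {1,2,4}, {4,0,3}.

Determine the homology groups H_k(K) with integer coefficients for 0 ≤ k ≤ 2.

H_0 = Z,  H_1 = Z,  H_2 = 0.

K has 5 vertices, 10 edges, 5 triangles.
rank ∂_0 = 0, rank ∂_1 = 4 ⇒ b_0 = 5 − 0 − 4 = 1; all invariant factors of ∂_1 are 1 so no torsion. So H_0 ≅ Z.
rank ∂_1 = 4, rank ∂_2 = 5 ⇒ b_1 = 10 − 4 − 5 = 1; all invariant factors of ∂_2 are 1 so no torsion. So H_1 ≅ Z.
rank ∂_2 = 5, rank ∂_3 = 0 ⇒ b_2 = 5 − 5 − 0 = 0. So H_2 ≅ 0.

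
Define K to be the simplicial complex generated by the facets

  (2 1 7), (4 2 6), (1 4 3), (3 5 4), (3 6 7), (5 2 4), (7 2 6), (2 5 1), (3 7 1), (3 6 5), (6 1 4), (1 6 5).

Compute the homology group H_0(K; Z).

Order the vertices as 1 < 2 < 3 < 4 < 5 < 6 < 7. Listing each simplex with vertices in this order, K has dimension 2 with simplices:

  0-simplices (7): [1], [2], [3], [4], [5], [6], [7]
  1-simplices (18): [1,2], [1,3], [1,4], [1,5], [1,6], [1,7], [2,4], [2,5], [2,6], [2,7], [3,4], [3,5], [3,6], [3,7], [4,5], [4,6], [5,6], [6,7]
  2-simplices (12): [1,2,5], [1,2,7], [1,3,4], [1,3,7], [1,4,6], [1,5,6], [2,4,5], [2,4,6], [2,6,7], [3,4,5], [3,5,6], [3,6,7]

so the chain groups are C_0 ≅ Z^7, C_1 ≅ Z^18, C_2 ≅ Z^12.

∂_1: C_1 → C_0 maps an edge to its endpoints' difference, ∂[p,q] = q − p.
As a 7×18 matrix over Z this has rank 6, with invariant factors (1,1,1,1,1,1).

Boundary ∂_2: C_2 → C_1 acts by ∂[p,q,r] = [q,r] − [p,r] + [p,q]. For instance
  ∂[2,4,6] = [4,6] − [2,6] + [2,4],
  ∂[3,6,7] = [6,7] − [3,7] + [3,6].
This gives a 18×12 integer matrix of rank 12; reducing to Smith normal form yields diagonal entries (1,1,1,1,1,1,1,1,1,1,1,2).

Computing H_k = (kernel of ∂_k) / (image of ∂_{k+1}):

  H_0: rank C_0 − rank ∂_1 = 7 − 6 = 1, and the invariant factors of ∂_1 are all 1, so H_0 = Z.

H_0 ≅ Z.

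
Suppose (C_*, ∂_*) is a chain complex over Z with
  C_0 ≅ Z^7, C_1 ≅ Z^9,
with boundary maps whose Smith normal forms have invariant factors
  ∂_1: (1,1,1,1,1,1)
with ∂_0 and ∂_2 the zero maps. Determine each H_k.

H_0 ≅ Z,  H_1 ≅ Z^3.

H_0: b_0 = 7 − 0 − 6 = 1; torsion from ∂_1 factors > 1: none. So H_0 ≅ Z.
H_1: b_1 = 9 − 6 − 0 = 3; torsion from ∂_2 factors > 1: none. So H_1 ≅ Z^3.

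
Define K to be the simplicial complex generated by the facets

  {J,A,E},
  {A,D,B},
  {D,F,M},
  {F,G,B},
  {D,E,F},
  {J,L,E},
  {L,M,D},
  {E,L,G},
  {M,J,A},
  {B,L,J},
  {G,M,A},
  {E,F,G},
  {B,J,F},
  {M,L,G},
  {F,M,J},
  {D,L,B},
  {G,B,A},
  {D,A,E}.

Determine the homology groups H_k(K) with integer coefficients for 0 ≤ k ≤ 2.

H_0 ≅ Z,  H_1 ≅ Z^2,  H_2 ≅ Z.

K has 9 vertices, 27 edges, 18 triangles.
rank ∂_0 = 0, rank ∂_1 = 8 ⇒ b_0 = 9 − 0 − 8 = 1; all invariant factors of ∂_1 are 1 so no torsion. So H_0 ≅ Z.
rank ∂_1 = 8, rank ∂_2 = 17 ⇒ b_1 = 27 − 8 − 17 = 2; all invariant factors of ∂_2 are 1 so no torsion. So H_1 ≅ Z^2.
rank ∂_2 = 17, rank ∂_3 = 0 ⇒ b_2 = 18 − 17 − 0 = 1. So H_2 ≅ Z.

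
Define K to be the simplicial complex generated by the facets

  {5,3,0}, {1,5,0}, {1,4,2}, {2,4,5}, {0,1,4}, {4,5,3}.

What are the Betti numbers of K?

b_0 = 1, b_1 = 1, b_2 = 0.

K has 6 vertices, 12 edges, 6 triangles.
rank ∂_0 = 0, rank ∂_1 = 5 ⇒ b_0 = 6 − 0 − 5 = 1; all invariant factors of ∂_1 are 1 so no torsion. So H_0 = Z.
rank ∂_1 = 5, rank ∂_2 = 6 ⇒ b_1 = 12 − 5 − 6 = 1; all invariant factors of ∂_2 are 1 so no torsion. So H_1 = Z.
rank ∂_2 = 6, rank ∂_3 = 0 ⇒ b_2 = 6 − 6 − 0 = 0. So H_2 = 0.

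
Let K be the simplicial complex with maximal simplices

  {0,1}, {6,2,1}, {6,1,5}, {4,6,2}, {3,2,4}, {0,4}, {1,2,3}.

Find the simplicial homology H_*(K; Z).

H_0 ≅ Z,  H_1 ≅ Z,  H_2 = 0.

K has 7 vertices, 12 edges, 5 triangles.
rank ∂_0 = 0, rank ∂_1 = 6 ⇒ b_0 = 7 − 0 − 6 = 1; all invariant factors of ∂_1 are 1 so no torsion. So H_0 = Z.
rank ∂_1 = 6, rank ∂_2 = 5 ⇒ b_1 = 12 − 6 − 5 = 1; all invariant factors of ∂_2 are 1 so no torsion. So H_1 = Z.
rank ∂_2 = 5, rank ∂_3 = 0 ⇒ b_2 = 5 − 5 − 0 = 0. So H_2 = 0.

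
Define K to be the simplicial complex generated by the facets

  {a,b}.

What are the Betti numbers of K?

b_0 = 1, b_1 = 0.

Order the vertices as a < b. Listing each simplex with vertices in this order, K has dimension 1 with simplices:

  0-simplices (2): a, b
  1-simplices (1): ab

Hence C_0 ≅ Z^2, C_1 ≅ Z^1.

∂_1: C_1 → C_0 maps an edge to its endpoints' difference, ∂[p,q] = q − p. For instance
  ∂ab = b − a.
The resulting 2×1 matrix has rank 1, and its Smith normal form has invariant factors (1).

From H_k ≅ ker(∂_k) / im(∂_{k+1}) we obtain:

  H_0: rank C_0 − rank ∂_1 = 2 − 1 = 1, and the invariant factors of ∂_1 are all 1, so H_0 ≅ Z.
  H_1: rank ker ∂_1 − rank ∂_2 = (1 − 1) − 0 = 0, and there is no ∂_2, so H_1 ≅ 0.

(K is a triangulation of the 1-simplex.)

Hence the Betti numbers are b_0 = 1, b_1 = 0.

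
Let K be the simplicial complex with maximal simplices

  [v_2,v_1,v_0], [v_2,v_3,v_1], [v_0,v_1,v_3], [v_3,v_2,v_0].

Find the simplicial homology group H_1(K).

H_1 = 0.

Take the total order v_0 < v_1 < v_2 < v_3 on the vertex set. Then K (dimension 2) consists of the simplices:

  0-simplices (4): [v_0], [v_1], [v_2], [v_3]
  1-simplices (6): [v_0,v_1], [v_0,v_2], [v_0,v_3], [v_1,v_2], [v_1,v_3], [v_2,v_3]
  2-simplices (4): [v_0,v_1,v_2], [v_0,v_1,v_3], [v_0,v_2,v_3], [v_1,v_2,v_3]

giving chain groups C_0 ≅ Z^4, C_1 ≅ Z^6, C_2 ≅ Z^4.

∂_1: C_1 → C_0 is given by ∂[p,q] = [q] − [p].
The resulting 4×6 matrix has rank 3, and its Smith normal form has invariant factors (1,1,1).

The boundary map ∂_2: C_2 → C_1 sends each 2-simplex [p,q,r] to [q,r] − [p,r] + [p,q]. For instance
  ∂[v_0,v_1,v_2] = [v_1,v_2] − [v_0,v_2] + [v_0,v_1],
  ∂[v_1,v_2,v_3] = [v_2,v_3] − [v_1,v_3] + [v_1,v_2].
The resulting 6×4 matrix has rank 3, and its Smith normal form has invariant factors (1,1,1).

From H_k ≅ ker(∂_k) / im(∂_{k+1}) we obtain:

  H_1: rank ker ∂_1 − rank ∂_2 = (6 − 3) − 3 = 0, and the invariant factors of ∂_2 are all 1, so H_1 = 0.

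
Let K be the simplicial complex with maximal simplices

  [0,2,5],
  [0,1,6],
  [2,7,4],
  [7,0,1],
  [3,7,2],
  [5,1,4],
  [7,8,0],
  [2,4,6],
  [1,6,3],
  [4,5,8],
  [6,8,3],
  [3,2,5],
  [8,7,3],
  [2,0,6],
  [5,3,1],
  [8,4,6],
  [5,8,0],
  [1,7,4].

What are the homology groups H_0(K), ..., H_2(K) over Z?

H_0 = Z,  H_1 = Z^2,  H_2 = Z.

Fix the vertex order 0 < 1 < 2 < 3 < 4 < 5 < 6 < 7 < 8 and write every simplex with vertices in increasing order. Then dim K = 2 and the simplices of K are:

  0-simplices (9): [0], [1], [2], [3], [4], [5], [6], [7], [8]
  1-simplices (27): (27 of them)
  2-simplices (18): [0,1,6], [0,1,7], [0,2,5], [0,2,6], [0,5,8], [0,7,8], [1,3,5], [1,3,6], [1,4,5], [1,4,7], [2,3,5], [2,3,7], [2,4,6], [2,4,7], [3,6,8], [3,7,8], [4,5,8], [4,6,8]

Hence C_0 ≅ Z^9, C_1 ≅ Z^27, C_2 ≅ Z^18.

∂_1: C_1 → C_0 is given by ∂[p,q] = [q] − [p]. For instance
  ∂[0,2] = [2] − [0].
The resulting 9×27 matrix has rank 8, and its Smith normal form has invariant factors (1,1,1,1,1,1,1,1).

Boundary ∂_2: C_2 → C_1 maps a triangle to the signed sum of its edges. For instance
  ∂[4,5,8] = [5,8] − [4,8] + [4,5],
  ∂[2,3,7] = [3,7] − [2,7] + [2,3].
The 27×18 boundary matrix has rank 17 and Smith normal form diag(1,1,1,1,1,1,1,1,1,1,1,1,1,1,1,1,1).

Now H_k = ker ∂_k / im ∂_{k+1}, so:

  H_0: rank C_0 − rank ∂_1 = 9 − 8 = 1, and the invariant factors of ∂_1 are all 1, so H_0 = Z.
  H_1: rank ker ∂_1 − rank ∂_2 = (27 − 8) − 17 = 2, and the invariant factors of ∂_2 are all 1, so H_1 = Z^2.
  H_2: rank ker ∂_2 − rank ∂_3 = (18 − 17) − 0 = 1, and there is no ∂_3, so H_2 = Z.

(K is a triangulation of the torus T^2.)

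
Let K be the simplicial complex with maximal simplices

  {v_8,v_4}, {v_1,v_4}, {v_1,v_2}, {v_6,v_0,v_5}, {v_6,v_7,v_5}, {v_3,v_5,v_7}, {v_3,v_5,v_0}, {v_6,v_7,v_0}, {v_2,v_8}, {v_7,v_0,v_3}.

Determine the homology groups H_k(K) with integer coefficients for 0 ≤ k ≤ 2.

K has 9 vertices, 13 edges, 6 triangles.
rank ∂_0 = 0, rank ∂_1 = 7 ⇒ b_0 = 9 − 0 − 7 = 2; all invariant factors of ∂_1 are 1 so no torsion. So H_0 = Z^2.
rank ∂_1 = 7, rank ∂_2 = 5 ⇒ b_1 = 13 − 7 − 5 = 1; all invariant factors of ∂_2 are 1 so no torsion. So H_1 = Z.
rank ∂_2 = 5, rank ∂_3 = 0 ⇒ b_2 = 6 − 5 − 0 = 1. So H_2 = Z.

H_0 ≅ Z^2,  H_1 ≅ Z,  H_2 ≅ Z.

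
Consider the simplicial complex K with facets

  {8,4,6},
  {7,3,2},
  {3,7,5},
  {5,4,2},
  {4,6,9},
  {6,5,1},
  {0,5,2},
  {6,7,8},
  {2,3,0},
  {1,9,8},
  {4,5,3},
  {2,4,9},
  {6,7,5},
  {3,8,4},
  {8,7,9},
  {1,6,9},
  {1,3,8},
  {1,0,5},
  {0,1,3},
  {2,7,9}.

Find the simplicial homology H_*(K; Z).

We work with the vertex ordering 0 < 1 < 2 < 3 < 4 < 5 < 6 < 7 < 8 < 9. The simplices of K, each written with vertices in increasing order, are:

  0-simplices (10): [0], [1], [2], [3], [4], [5], [6], [7], [8], [9]
  1-simplices (30): (30 of them)
  2-simplices (20): (20 of them)

so the chain groups are C_0 ≅ Z^10, C_1 ≅ Z^30, C_2 ≅ Z^20.

The boundary map ∂_1: C_1 → C_0 sends each edge [p,q] (with p < q) to q − p. For instance
  ∂[2,7] = [7] − [2].
The resulting 10×30 matrix has rank 9, and its Smith normal form has invariant factors (1,1,1,1,1,1,1,1,1).

∂_2: C_2 → C_1 maps a triangle to the signed sum of its edges. For instance
  ∂[1,8,9] = [8,9] − [1,9] + [1,8],
  ∂[2,4,9] = [4,9] − [2,9] + [2,4].
This gives a 30×20 integer matrix of rank 20; reducing to Smith normal form yields diagonal entries (1,1,1,1,1,1,1,1,1,1,1,1,1,1,1,1,1,1,1,2).

Computing H_k = (kernel of ∂_k) / (image of ∂_{k+1}):

  H_0: rank C_0 − rank ∂_1 = 10 − 9 = 1, and the invariant factors of ∂_1 are all 1, so H_0 = Z.
  H_1: rank ker ∂_1 − rank ∂_2 = (30 − 9) − 20 = 1, and ∂_2 has invariant factor 2 > 1, so H_1 = Z ⊕ Z/2Z.
  H_2: rank ker ∂_2 − rank ∂_3 = (20 − 20) − 0 = 0, and there is no ∂_3, so H_2 = 0.

H_0 ≅ Z,  H_1 ≅ Z ⊕ Z/2Z,  H_2 = 0.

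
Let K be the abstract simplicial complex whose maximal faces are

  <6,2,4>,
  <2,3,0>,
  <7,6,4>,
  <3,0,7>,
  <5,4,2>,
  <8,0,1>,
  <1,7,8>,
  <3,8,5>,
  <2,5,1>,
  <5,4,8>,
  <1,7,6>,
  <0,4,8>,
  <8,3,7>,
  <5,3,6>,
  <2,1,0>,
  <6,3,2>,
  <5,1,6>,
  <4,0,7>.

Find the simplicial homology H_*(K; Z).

H_0 = Z,  H_1 = Z × Z/2,  H_2 = 0.

K has 9 vertices, 27 edges, 18 triangles.
rank ∂_0 = 0, rank ∂_1 = 8 ⇒ b_0 = 9 − 0 − 8 = 1; all invariant factors of ∂_1 are 1 so no torsion. So H_0 ≅ Z.
rank ∂_1 = 8, rank ∂_2 = 18 ⇒ b_1 = 27 − 8 − 18 = 1; ∂_2 has invariant factor(s) [2] giving torsion. So H_1 ≅ Z × Z/2.
rank ∂_2 = 18, rank ∂_3 = 0 ⇒ b_2 = 18 − 18 − 0 = 0. So H_2 ≅ 0.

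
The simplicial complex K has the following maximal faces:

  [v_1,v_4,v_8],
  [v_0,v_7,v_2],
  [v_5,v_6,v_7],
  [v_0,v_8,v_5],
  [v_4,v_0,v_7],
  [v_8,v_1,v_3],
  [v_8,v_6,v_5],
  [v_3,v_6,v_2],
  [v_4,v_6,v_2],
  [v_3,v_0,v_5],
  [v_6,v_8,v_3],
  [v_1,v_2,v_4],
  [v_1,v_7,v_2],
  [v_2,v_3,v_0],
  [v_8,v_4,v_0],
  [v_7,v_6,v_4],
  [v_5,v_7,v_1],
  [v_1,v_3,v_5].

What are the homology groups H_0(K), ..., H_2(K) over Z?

H_0 ≅ Z,  H_1 ≅ Z ⊕ Z/2,  H_2 = 0.

Take the total order v_0 < v_1 < v_2 < v_3 < v_4 < v_5 < v_6 < v_7 < v_8 on the vertex set. Then K (dimension 2) consists of the simplices:

  0-simplices (9): [v_0], [v_1], [v_2], [v_3], [v_4], [v_5], [v_6], [v_7], [v_8]
  1-simplices (27): (27 of them)
  2-simplices (18): (18 of them)

Hence C_0 ≅ Z^9, C_1 ≅ Z^27, C_2 ≅ Z^18.

Boundary ∂_1: C_1 → C_0 sends each edge [p,q] (with p < q) to q − p. For instance
  ∂[v_3,v_8] = [v_8] − [v_3].
The 9×27 boundary matrix has rank 8 and Smith normal form diag(1,1,1,1,1,1,1,1).

∂_2: C_2 → C_1 maps a triangle to the signed sum of its edges. For instance
  ∂[v_4,v_6,v_7] = [v_6,v_7] − [v_4,v_7] + [v_4,v_6],
  ∂[v_1,v_2,v_7] = [v_2,v_7] − [v_1,v_7] + [v_1,v_2].
This gives a 27×18 integer matrix of rank 18; reducing to Smith normal form yields diagonal entries (1,1,1,1,1,1,1,1,1,1,1,1,1,1,1,1,1,2).

Reading off H_k = ker ∂_k / im ∂_{k+1}:

  H_0: rank C_0 − rank ∂_1 = 9 − 8 = 1, and the invariant factors of ∂_1 are all 1, so H_0 ≅ Z.
  H_1: rank ker ∂_1 − rank ∂_2 = (27 − 8) − 18 = 1, and ∂_2 has invariant factor 2 > 1, so H_1 ≅ Z ⊕ Z/2.
  H_2: rank ker ∂_2 − rank ∂_3 = (18 − 18) − 0 = 0, and there is no ∂_3, so H_2 ≅ 0.

As a check, the Euler characteristic is 9 − 27 + 18 = 0, which agrees with 1 − 1 + 0 = 0.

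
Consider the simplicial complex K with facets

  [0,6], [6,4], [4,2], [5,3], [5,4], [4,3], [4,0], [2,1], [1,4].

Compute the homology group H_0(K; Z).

H_0 ≅ Z.

Fix the vertex order 0 < 1 < 2 < 3 < 4 < 5 < 6 and write every simplex with vertices in increasing order. Then dim K = 1 and the simplices of K are:

  0-simplices (7): [0], [1], [2], [3], [4], [5], [6]
  1-simplices (9): [0,4], [0,6], [1,2], [1,4], [2,4], [3,4], [3,5], [4,5], [4,6]

giving chain groups C_0 ≅ Z^7, C_1 ≅ Z^9.

∂_1: C_1 → C_0 sends each edge [p,q] (with p < q) to q − p. For instance
  ∂[3,4] = [4] − [3].
As a 7×9 matrix over Z this has rank 6, with invariant factors (1,1,1,1,1,1).

Now H_k = ker ∂_k / im ∂_{k+1}, so:

  H_0: rank C_0 − rank ∂_1 = 7 − 6 = 1, and the invariant factors of ∂_1 are all 1, so H_0 = Z.

(K is a triangulation of a wedge of 3 circles.)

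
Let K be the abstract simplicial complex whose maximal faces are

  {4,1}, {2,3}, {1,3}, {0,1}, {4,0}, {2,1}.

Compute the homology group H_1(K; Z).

H_1 ≅ Z^2.

Fix the vertex order 0 < 1 < 2 < 3 < 4 and write every simplex with vertices in increasing order. Then dim K = 1 and the simplices of K are:

  0-simplices (5): [0], [1], [2], [3], [4]
  1-simplices (6): [0,1], [0,4], [1,2], [1,3], [1,4], [2,3]

Hence C_0 ≅ Z^5, C_1 ≅ Z^6.

∂_1: C_1 → C_0 maps an edge to its endpoints' difference, ∂[p,q] = q − p. For instance
  ∂[1,3] = [3] − [1].
The resulting 5×6 matrix has rank 4, and its Smith normal form has invariant factors (1,1,1,1).

Now H_k = ker ∂_k / im ∂_{k+1}, so:

  H_1: rank ker ∂_1 − rank ∂_2 = (6 − 4) − 0 = 2, and there is no ∂_2, so H_1 ≅ Z^2.

(K is a triangulation of a wedge of 2 circles.)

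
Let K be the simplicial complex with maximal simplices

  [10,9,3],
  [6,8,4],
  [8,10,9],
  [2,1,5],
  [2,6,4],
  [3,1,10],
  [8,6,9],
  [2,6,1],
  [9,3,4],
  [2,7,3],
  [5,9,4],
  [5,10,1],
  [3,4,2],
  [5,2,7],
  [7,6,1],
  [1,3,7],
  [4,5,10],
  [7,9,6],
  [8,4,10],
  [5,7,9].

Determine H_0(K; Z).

We work with the vertex ordering 1 < 2 < 3 < 4 < 5 < 6 < 7 < 8 < 9 < 10. The simplices of K, each written with vertices in increasing order, are:

  0-simplices (10): [1], [2], [3], [4], [5], [6], [7], [8], [9], [10]
  1-simplices (30): (30 of them)
  2-simplices (20): (20 of them)

so the chain groups are C_0 ≅ Z^10, C_1 ≅ Z^30, C_2 ≅ Z^20.

The boundary map ∂_1: C_1 → C_0 sends each edge [p,q] (with p < q) to q − p.
The 10×30 boundary matrix has rank 9 and Smith normal form diag(1,1,1,1,1,1,1,1,1).

Boundary ∂_2: C_2 → C_1 acts by ∂[p,q,r] = [q,r] − [p,r] + [p,q]. For instance
  ∂[1,3,10] = [3,10] − [1,10] + [1,3],
  ∂[2,4,6] = [4,6] − [2,6] + [2,4].
As a 30×20 matrix over Z this has rank 20, with invariant factors (1,1,1,1,1,1,1,1,1,1,1,1,1,1,1,1,1,1,1,2).

Now H_k = ker ∂_k / im ∂_{k+1}, so:

  H_0: rank C_0 − rank ∂_1 = 10 − 9 = 1, and the invariant factors of ∂_1 are all 1, so H_0 ≅ Z.

(K is a triangulation of the Klein bottle.)

H_0 ≅ Z.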